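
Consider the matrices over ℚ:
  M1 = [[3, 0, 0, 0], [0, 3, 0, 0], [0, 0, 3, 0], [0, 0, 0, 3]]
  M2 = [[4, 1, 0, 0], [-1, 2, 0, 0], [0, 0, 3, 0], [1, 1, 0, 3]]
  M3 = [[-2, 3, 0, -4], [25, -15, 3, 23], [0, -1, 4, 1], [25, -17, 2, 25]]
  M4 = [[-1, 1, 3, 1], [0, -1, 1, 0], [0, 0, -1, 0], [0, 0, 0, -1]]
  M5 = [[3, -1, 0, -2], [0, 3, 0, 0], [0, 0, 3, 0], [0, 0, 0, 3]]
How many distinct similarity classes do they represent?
4 classes: {M1}, {M2, M5}, {M3}, {M4}

Characteristic polynomials: χ_{M1} = (x - 3)^4, χ_{M2} = (x - 3)^4, χ_{M3} = (x - 3)^4, χ_{M4} = (x + 1)^4, χ_{M5} = (x - 3)^4.

{M1}: invariant factors x - 3, x - 3, x - 3, x - 3.

{M2, M5}: invariant factors x - 3, x - 3, (x - 3)^2.

{M3}: invariant factors x - 3, (x - 3)^3.

{M4}: invariant factors x + 1, (x + 1)^3.

Matrices are similar if and only if their invariant-factor lists agree; the partition into similarity classes is {M1}, {M2, M5}, {M3}, {M4}.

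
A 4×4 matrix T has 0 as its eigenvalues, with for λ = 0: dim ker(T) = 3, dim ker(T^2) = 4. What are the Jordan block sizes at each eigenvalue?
Jordan blocks: (0, 2), (0, 1), (0, 1)

λ = 0: successive nullity increments [3, 1] count blocks of size ≥ k; block sizes are [2, 1, 1].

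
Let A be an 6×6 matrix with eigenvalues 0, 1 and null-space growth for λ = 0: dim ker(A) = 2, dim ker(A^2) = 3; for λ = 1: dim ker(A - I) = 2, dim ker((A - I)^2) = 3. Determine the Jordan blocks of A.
λ = 0: successive nullity increments [2, 1] count blocks of size ≥ k; block sizes are [2, 1].
λ = 1: successive nullity increments [2, 1] count blocks of size ≥ k; block sizes are [2, 1].

Jordan blocks: (0, 2), (0, 1), (1, 2), (1, 1)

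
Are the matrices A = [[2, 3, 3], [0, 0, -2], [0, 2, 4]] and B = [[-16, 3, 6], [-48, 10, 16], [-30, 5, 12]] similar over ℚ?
Two matrices over a field are similar if and only if they have the same invariant factors.

Both A and B have characteristic polynomial (x - 2)^3 and minimal polynomial (x - 2)^2. Computing further, both have invariant factors x - 2, (x - 2)^2. Hence A and B are similar.

Yes.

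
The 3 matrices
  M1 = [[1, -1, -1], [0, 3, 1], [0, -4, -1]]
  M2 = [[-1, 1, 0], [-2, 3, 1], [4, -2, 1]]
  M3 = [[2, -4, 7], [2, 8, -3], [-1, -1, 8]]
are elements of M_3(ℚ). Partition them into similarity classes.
2 classes: {M1, M2}, {M3}

Characteristic polynomials: χ_{M1} = (x - 1)^3, χ_{M2} = (x - 1)^3, χ_{M3} = (x - 6)^3.

{M1, M2}: invariant factors (x - 1)^3.

{M3}: invariant factors (x - 6)^3.

Matrices are similar if and only if their invariant-factor lists agree; the partition into similarity classes is {M1, M2}, {M3}.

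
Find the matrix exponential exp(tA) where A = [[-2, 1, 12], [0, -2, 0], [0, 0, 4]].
A has Jordan form J = [[-2, 1, 0], [0, -2, 0], [0, 0, 4]] with A = PJP^{-1}, so e^{tA} = P e^{tJ} P^{-1}.

For a Jordan block J_k(λ), e^{tJ_k(λ)} = e^{λt} · (I + tN + t^2 N^2/2! + ... + t^{k-1} N^{k-1}/(k-1)!) where N is the nilpotent superdiagonal part.

Assembling the blocks and conjugating back gives the entries of e^{tA} as shown above.

e^{tA} = [[e^{-2*t}, t*e^{-2*t}, (2*e^{6*t} - 2)*e^{-2*t}], [0, e^{-2*t}, 0], [0, 0, e^{4*t}]]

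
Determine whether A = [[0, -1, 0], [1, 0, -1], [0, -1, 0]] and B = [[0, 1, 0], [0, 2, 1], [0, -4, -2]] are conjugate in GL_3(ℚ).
Two matrices over a field are similar if and only if they have the same invariant factors.

Both A and B have characteristic polynomial x^3 and minimal polynomial x^3. Computing further, both have invariant factors x^3. Hence A and B are similar.

Yes.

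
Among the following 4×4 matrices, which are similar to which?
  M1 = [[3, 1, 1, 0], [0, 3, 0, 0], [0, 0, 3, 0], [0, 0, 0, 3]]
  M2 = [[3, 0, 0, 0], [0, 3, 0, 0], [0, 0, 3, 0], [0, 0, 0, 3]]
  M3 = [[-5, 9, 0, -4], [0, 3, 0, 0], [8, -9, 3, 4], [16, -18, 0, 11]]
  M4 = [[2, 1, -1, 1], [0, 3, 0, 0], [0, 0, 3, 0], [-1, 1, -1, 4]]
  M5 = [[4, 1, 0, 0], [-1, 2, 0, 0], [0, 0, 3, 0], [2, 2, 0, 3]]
Characteristic polynomials: χ_{M1} = (x - 3)^4, χ_{M2} = (x - 3)^4, χ_{M3} = (x - 3)^4, χ_{M4} = (x - 3)^4, χ_{M5} = (x - 3)^4.

{M1, M3, M4, M5}: invariant factors x - 3, x - 3, (x - 3)^2.

{M2}: invariant factors x - 3, x - 3, x - 3, x - 3.

Matrices are similar if and only if their invariant-factor lists agree; the partition into similarity classes is {M1, M3, M4, M5}, {M2}.

2 classes: {M1, M3, M4, M5}, {M2}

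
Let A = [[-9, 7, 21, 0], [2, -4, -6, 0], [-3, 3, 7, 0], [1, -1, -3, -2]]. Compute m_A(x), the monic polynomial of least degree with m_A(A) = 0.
The characteristic polynomial factors as (x + 2)^4. The minimal polynomial is ∏(x - λ)^{k_λ} where k_λ is the size of the largest Jordan block at λ.

For λ = -2: rank(A + 2I) = 1, and the largest Jordan block has size 2 (the smallest k with rank((A + 2I)^k) = rank((A + 2I)^(k+1))).

So m_A(x) = (x + 2)^2.

m_A(x) = (x + 2)^2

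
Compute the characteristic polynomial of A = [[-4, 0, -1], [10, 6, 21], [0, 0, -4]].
χ_A(x) = (x - 6)(x + 4)^2

xI - A = [[x + 4, 0, 1], [-10, x - 6, -21], [0, 0, x + 4]].

Expanding det(xI - A) along the first row:
det(xI - A) = + (x + 4)·det([[x - 6, -21], [0, x + 4]]) - (0)·det([[-10, -21], [0, x + 4]]) + (1)·det([[-10, x - 6], [0, 0]]).

Evaluating gives χ_A(x) = x^3 + 2x^2 - 32x - 96 = (x - 6)(x + 4)^2.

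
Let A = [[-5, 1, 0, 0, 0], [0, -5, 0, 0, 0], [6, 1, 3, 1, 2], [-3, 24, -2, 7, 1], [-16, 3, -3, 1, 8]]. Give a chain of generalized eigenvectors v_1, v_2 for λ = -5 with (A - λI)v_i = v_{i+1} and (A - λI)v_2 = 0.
We seek v_1 ∈ ker((A + 5I)^2) \ ker(A + 5I), then set v_{i+1} = (A + 5I) v_i.

One such chain is v_1 = [[0, 1, 0, -2, 0]]^T, v_2 = [[1, 0, -1, 0, 1]]^T. Check: (A + 5I) v_2 = [[0, 0, 0, 0, 0]]^T = 0.

v_1 = [[0, 1, 0, -2, 0]]^T, v_2 = [[1, 0, -1, 0, 1]]^T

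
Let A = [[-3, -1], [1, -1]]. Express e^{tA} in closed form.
A has Jordan form J = [[-2, 1], [0, -2]] with A = PJP^{-1}, so e^{tA} = P e^{tJ} P^{-1}.

For a Jordan block J_k(λ), e^{tJ_k(λ)} = e^{λt} · (I + tN + t^2 N^2/2! + ... + t^{k-1} N^{k-1}/(k-1)!) where N is the nilpotent superdiagonal part.

Assembling the blocks and conjugating back gives the entries of e^{tA} as shown above.

e^{tA} = [[(1 - t)*e^{-2*t}, -t*e^{-2*t}], [t*e^{-2*t}, (t + 1)*e^{-2*t}]]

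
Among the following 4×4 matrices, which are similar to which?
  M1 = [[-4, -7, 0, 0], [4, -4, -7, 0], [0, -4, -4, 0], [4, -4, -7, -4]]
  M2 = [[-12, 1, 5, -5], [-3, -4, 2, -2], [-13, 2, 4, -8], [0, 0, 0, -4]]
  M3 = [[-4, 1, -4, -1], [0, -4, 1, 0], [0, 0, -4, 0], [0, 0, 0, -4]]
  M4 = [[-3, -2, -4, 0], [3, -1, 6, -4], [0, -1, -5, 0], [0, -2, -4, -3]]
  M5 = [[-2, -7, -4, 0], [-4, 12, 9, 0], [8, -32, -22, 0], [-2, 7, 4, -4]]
2 classes: {M1, M2, M3, M5}, {M4}

Characteristic polynomials: χ_{M1} = (x + 4)^4, χ_{M2} = (x + 4)^4, χ_{M3} = (x + 4)^4, χ_{M4} = (x + 3)^4, χ_{M5} = (x + 4)^4.

{M1, M2, M3, M5}: invariant factors x + 4, (x + 4)^3.

{M4}: invariant factors x + 3, (x + 3)^3.

Matrices are similar if and only if their invariant-factor lists agree; the partition into similarity classes is {M1, M2, M3, M5}, {M4}.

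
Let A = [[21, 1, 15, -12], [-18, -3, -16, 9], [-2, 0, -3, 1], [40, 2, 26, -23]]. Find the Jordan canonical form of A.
The characteristic polynomial is det(xI - A) = (x + 1)^2(x + 3)^2, so the eigenvalues are -3 (algebraic multiplicity 2), -1 (algebraic multiplicity 2).

For λ = -3: rank(A + 3I) = 3, rank((A + 3I)^2) = 2. The eigenspace has dimension 4 - 3 = 1, so there is 1 Jordan block; the rank sequence gives block sizes [2].

For λ = -1: rank(A + I) = 3, rank((A + I)^2) = 2. The eigenspace has dimension 4 - 3 = 1, so there is 1 Jordan block; the rank sequence gives block sizes [2].

Assembling the blocks gives the Jordan form J above.

J = [[-3, 1, 0, 0], [0, -3, 0, 0], [0, 0, -1, 1], [0, 0, 0, -1]]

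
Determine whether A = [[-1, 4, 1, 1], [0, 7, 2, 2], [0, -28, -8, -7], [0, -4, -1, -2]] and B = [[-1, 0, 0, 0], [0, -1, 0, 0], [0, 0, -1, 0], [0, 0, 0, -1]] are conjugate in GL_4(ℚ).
No.

Both have characteristic polynomial (x + 1)^4, but the minimal polynomial of A is (x + 1)^2 while the minimal polynomial of B is x + 1. The minimal polynomial is a similarity invariant, so A and B are not similar.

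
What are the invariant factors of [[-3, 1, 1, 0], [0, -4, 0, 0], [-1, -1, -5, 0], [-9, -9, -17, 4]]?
The Jordan structure of A has elementary divisors (x + 4)^2, (x + 4), (x - 4). Arranging the block sizes at each eigenvalue in decreasing order and taking row products gives the invariant factors.

Invariant factors (smallest first, each dividing the next): x + 4, (x - 4)(x + 4)^2.

Check: the last factor (x - 4)(x + 4)^2 is the minimal polynomial, and the product (x - 4)(x + 4)^3 is the characteristic polynomial.

x + 4, (x - 4)(x + 4)^2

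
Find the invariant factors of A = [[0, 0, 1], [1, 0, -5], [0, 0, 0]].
x^3

The Jordan structure of A has elementary divisors x^3. Arranging the block sizes at each eigenvalue in decreasing order and taking row products gives the invariant factors.

Invariant factors (smallest first, each dividing the next): x^3.

Check: the last factor x^3 is the minimal polynomial, and the product x^3 is the characteristic polynomial.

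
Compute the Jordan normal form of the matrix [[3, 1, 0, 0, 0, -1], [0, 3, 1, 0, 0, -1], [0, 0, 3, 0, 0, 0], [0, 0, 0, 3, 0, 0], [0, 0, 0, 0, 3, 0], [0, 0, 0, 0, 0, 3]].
The characteristic polynomial is det(xI - A) = (x - 3)^6, so the eigenvalues are 3 (algebraic multiplicity 6).

For λ = 3: rank(A - 3I) = 2, rank((A - 3I)^2) = 1, rank((A - 3I)^3) = 0. The eigenspace has dimension 6 - 2 = 4, so there are 4 Jordan blocks; the rank sequence gives block sizes [3, 1, 1, 1].

Assembling the blocks gives the Jordan form J above.

J = [[3, 1, 0, 0, 0, 0], [0, 3, 1, 0, 0, 0], [0, 0, 3, 0, 0, 0], [0, 0, 0, 3, 0, 0], [0, 0, 0, 0, 3, 0], [0, 0, 0, 0, 0, 3]]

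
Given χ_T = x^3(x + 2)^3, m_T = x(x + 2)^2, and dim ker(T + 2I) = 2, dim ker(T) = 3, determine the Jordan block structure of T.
Jordan blocks: (-2, 2), (-2, 1), (0, 1), (0, 1), (0, 1)

λ = -2: algebraic multiplicity 3 (exponent in χ_T), largest block size 2 (exponent in m_T), 2 blocks (geometric multiplicity). These force block sizes [2, 1].
λ = 0: algebraic multiplicity 3 (exponent in χ_T), largest block size 1 (exponent in m_T), 3 blocks (geometric multiplicity). These force block sizes [1, 1, 1].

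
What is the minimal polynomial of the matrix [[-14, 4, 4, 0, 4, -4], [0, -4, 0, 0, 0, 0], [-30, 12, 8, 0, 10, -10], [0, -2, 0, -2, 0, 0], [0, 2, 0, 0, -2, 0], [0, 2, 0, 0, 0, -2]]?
m_A(x) = (x + 2)(x + 4)

The characteristic polynomial factors as (x + 2)^4(x + 4)^2. The minimal polynomial is ∏(x - λ)^{k_λ} where k_λ is the size of the largest Jordan block at λ.

For λ = -4: rank(A + 4I) = 4, and the largest Jordan block has size 1 (the smallest k with rank((A + 4I)^k) = rank((A + 4I)^(k+1))).
For λ = -2: rank(A + 2I) = 2, and the largest Jordan block has size 1 (the smallest k with rank((A + 2I)^k) = rank((A + 2I)^(k+1))).

So m_A(x) = (x + 2)(x + 4).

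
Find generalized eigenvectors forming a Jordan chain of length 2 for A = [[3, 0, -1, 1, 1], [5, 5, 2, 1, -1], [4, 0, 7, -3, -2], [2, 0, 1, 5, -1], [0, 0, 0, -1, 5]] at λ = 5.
v_1 = [[0, 0, 1, 0, 1]]^T, v_2 = [[0, 1, 0, 0, 0]]^T

We seek v_1 ∈ ker((A - 5I)^2) \ ker(A - 5I), then set v_{i+1} = (A - 5I) v_i.

One such chain is v_1 = [[0, 0, 1, 0, 1]]^T, v_2 = [[0, 1, 0, 0, 0]]^T. Check: (A - 5I) v_2 = [[0, 0, 0, 0, 0]]^T = 0.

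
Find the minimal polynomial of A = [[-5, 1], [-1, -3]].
m_A(x) = (x + 4)^2

The characteristic polynomial factors as (x + 4)^2. The minimal polynomial is ∏(x - λ)^{k_λ} where k_λ is the size of the largest Jordan block at λ.

For λ = -4: rank(A + 4I) = 1, and the largest Jordan block has size 2 (the smallest k with rank((A + 4I)^k) = rank((A + 4I)^(k+1))).

So m_A(x) = (x + 4)^2.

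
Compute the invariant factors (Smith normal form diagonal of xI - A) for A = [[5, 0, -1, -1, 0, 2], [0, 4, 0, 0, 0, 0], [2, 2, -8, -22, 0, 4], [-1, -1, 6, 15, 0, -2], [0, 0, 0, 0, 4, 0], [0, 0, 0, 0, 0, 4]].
The Jordan structure of A has elementary divisors (x - 4)^3, (x - 4), (x - 4), (x - 4). Arranging the block sizes at each eigenvalue in decreasing order and taking row products gives the invariant factors.

Invariant factors (smallest first, each dividing the next): x - 4, x - 4, x - 4, (x - 4)^3.

Check: the last factor (x - 4)^3 is the minimal polynomial, and the product (x - 4)^6 is the characteristic polynomial.

x - 4, x - 4, x - 4, (x - 4)^3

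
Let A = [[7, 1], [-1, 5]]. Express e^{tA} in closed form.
e^{tA} = [[(t + 1)*e^{6*t}, t*e^{6*t}], [-t*e^{6*t}, (1 - t)*e^{6*t}]]

A has Jordan form J = [[6, 1], [0, 6]] with A = PJP^{-1}, so e^{tA} = P e^{tJ} P^{-1}.

For a Jordan block J_k(λ), e^{tJ_k(λ)} = e^{λt} · (I + tN + t^2 N^2/2! + ... + t^{k-1} N^{k-1}/(k-1)!) where N is the nilpotent superdiagonal part.

Assembling the blocks and conjugating back gives the entries of e^{tA} as shown above.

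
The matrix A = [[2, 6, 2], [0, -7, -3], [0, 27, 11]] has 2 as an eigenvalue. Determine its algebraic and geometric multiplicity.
algebraic multiplicity 3, geometric multiplicity 2

The characteristic polynomial is (x - 2)^3, so the factor x - 2 appears with exponent 3: the algebraic multiplicity is 3.

rank(A - 2I) = 1, so the eigenspace has dimension 3 - 1 = 2: the geometric multiplicity is 2.

Since 2 < 3, A is not diagonalizable.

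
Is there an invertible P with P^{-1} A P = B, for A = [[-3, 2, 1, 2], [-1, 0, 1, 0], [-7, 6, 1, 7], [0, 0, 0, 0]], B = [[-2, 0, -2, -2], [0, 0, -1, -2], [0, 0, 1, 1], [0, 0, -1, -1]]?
Yes.

Two matrices over a field are similar if and only if they have the same invariant factors.

Both A and B have characteristic polynomial x^3(x + 2) and minimal polynomial x^3(x + 2). Computing further, both have invariant factors x^3(x + 2). Hence A and B are similar.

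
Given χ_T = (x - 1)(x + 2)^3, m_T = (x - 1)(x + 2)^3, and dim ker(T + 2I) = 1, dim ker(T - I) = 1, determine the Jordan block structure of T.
λ = -2: algebraic multiplicity 3 (exponent in χ_T), largest block size 3 (exponent in m_T), 1 block (geometric multiplicity). This forces block sizes [3].
λ = 1: algebraic multiplicity 1 (exponent in χ_T), largest block size 1 (exponent in m_T), 1 block (geometric multiplicity). This forces block sizes [1].

Jordan blocks: (-2, 3), (1, 1)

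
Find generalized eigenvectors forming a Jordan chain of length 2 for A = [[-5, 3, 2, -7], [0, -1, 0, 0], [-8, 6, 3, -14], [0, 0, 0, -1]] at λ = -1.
v_1 = [[0, 0, -3, -1]]^T, v_2 = [[1, 0, 2, 0]]^T

We seek v_1 ∈ ker((A + I)^2) \ ker(A + I), then set v_{i+1} = (A + I) v_i.

One such chain is v_1 = [[0, 0, -3, -1]]^T, v_2 = [[1, 0, 2, 0]]^T. Check: (A + I) v_2 = [[0, 0, 0, 0]]^T = 0.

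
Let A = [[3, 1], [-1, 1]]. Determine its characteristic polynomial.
χ_A(x) = (x - 2)^2

xI - A = [[x - 3, -1], [1, x - 1]].

Expanding det(xI - A) along the first row:
det(xI - A) = + (x - 3)·det([[x - 1]]) - (-1)·det([[1]]).

Evaluating gives χ_A(x) = x^2 - 4x + 4 = (x - 2)^2.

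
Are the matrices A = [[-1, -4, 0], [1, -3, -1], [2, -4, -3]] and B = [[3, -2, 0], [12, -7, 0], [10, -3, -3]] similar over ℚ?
Two matrices over a field are similar if and only if they have the same invariant factors.

Both A and B have characteristic polynomial (x + 1)(x + 3)^2 and minimal polynomial (x + 1)(x + 3)^2. Computing further, both have invariant factors (x + 1)(x + 3)^2. Hence A and B are similar.

Yes.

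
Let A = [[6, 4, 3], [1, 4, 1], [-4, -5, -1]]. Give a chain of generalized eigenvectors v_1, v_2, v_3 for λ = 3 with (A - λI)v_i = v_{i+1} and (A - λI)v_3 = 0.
v_1 = [[2, 1, -2]]^T, v_2 = [[4, 1, -5]]^T, v_3 = [[1, 0, -1]]^T

We seek v_1 ∈ ker((A - 3I)^3) \ ker((A - 3I)^2), then set v_{i+1} = (A - 3I) v_i.

One such chain is v_1 = [[2, 1, -2]]^T, v_2 = [[4, 1, -5]]^T, v_3 = [[1, 0, -1]]^T. Check: (A - 3I) v_3 = [[0, 0, 0]]^T = 0.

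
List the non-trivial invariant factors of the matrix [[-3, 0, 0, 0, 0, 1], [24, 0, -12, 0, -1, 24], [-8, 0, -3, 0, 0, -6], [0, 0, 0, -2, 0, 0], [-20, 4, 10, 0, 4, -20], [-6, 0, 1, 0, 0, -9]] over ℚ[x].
The Jordan structure of A has elementary divisors (x + 5)^3, (x + 2), (x - 2)^2. Arranging the block sizes at each eigenvalue in decreasing order and taking row products gives the invariant factors.

Invariant factors (smallest first, each dividing the next): (x - 2)^2(x + 2)(x + 5)^3.

Check: the last factor (x - 2)^2(x + 2)(x + 5)^3 is the minimal polynomial, and the product (x - 2)^2(x + 2)(x + 5)^3 is the characteristic polynomial.

(x - 2)^2(x + 2)(x + 5)^3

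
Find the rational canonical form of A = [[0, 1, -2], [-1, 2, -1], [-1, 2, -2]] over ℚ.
R = [[0, 0, -1], [1, 0, 3], [0, 1, 0]]

The invariant factors of A (the non-unit diagonal entries of the Smith normal form of xI - A over ℚ[x]) are x^3 - 3x + 1, each dividing the next. The characteristic polynomial is their product, x^3 - 3x + 1.

The rational canonical form is the block-diagonal matrix of companion matrices C(f_i):
R = [[0, 0, -1], [1, 0, 3], [0, 1, 0]].

Note the characteristic polynomial does not split into linear factors over ℚ, so A has no Jordan form over ℚ; the rational canonical form exists over any field.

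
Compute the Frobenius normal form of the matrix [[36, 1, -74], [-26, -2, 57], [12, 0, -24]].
The invariant factors of A (the non-unit diagonal entries of the Smith normal form of xI - A over ℚ[x]) are (x - 6)(x^2 - 4x + 2), each dividing the next. The characteristic polynomial is their product, (x - 6)(x^2 - 4x + 2).

The rational canonical form is the block-diagonal matrix of companion matrices C(f_i):
R = [[0, 0, 12], [1, 0, -26], [0, 1, 10]].

Note the characteristic polynomial does not split into linear factors over ℚ, so A has no Jordan form over ℚ; the rational canonical form exists over any field.

R = [[0, 0, 12], [1, 0, -26], [0, 1, 10]]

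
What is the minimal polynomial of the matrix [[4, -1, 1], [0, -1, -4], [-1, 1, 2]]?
The characteristic polynomial factors as (x - 3)(x - 1)^2. The minimal polynomial is ∏(x - λ)^{k_λ} where k_λ is the size of the largest Jordan block at λ.

For λ = 1: rank(A - I) = 2, and the largest Jordan block has size 2 (the smallest k with rank((A - I)^k) = rank((A - I)^(k+1))).
For λ = 3: rank(A - 3I) = 2, and the largest Jordan block has size 1 (the smallest k with rank((A - 3I)^k) = rank((A - 3I)^(k+1))).

So m_A(x) = (x - 3)(x - 1)^2.

m_A(x) = (x - 3)(x - 1)^2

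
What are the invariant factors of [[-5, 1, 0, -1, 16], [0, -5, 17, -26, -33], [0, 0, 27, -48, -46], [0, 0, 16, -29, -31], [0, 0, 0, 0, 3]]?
(x - 3)^2(x + 5)^3

The Jordan structure of A has elementary divisors (x + 5)^3, (x - 3)^2. Arranging the block sizes at each eigenvalue in decreasing order and taking row products gives the invariant factors.

Invariant factors (smallest first, each dividing the next): (x - 3)^2(x + 5)^3.

Check: the last factor (x - 3)^2(x + 5)^3 is the minimal polynomial, and the product (x - 3)^2(x + 5)^3 is the characteristic polynomial.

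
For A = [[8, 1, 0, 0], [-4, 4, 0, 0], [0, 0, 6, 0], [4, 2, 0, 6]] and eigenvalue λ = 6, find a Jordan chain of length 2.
We seek v_1 ∈ ker((A - 6I)^2) \ ker(A - 6I), then set v_{i+1} = (A - 6I) v_i.

One such chain is v_1 = [[-1, 1, 0, -1]]^T, v_2 = [[-1, 2, 0, -2]]^T. Check: (A - 6I) v_2 = [[0, 0, 0, 0]]^T = 0.

v_1 = [[-1, 1, 0, -1]]^T, v_2 = [[-1, 2, 0, -2]]^T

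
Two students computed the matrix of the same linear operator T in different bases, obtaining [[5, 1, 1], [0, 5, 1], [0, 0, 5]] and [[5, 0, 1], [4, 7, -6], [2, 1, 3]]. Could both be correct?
Two matrices over a field are similar if and only if they have the same invariant factors.

Both A and B have characteristic polynomial (x - 5)^3 and minimal polynomial (x - 5)^3. Computing further, both have invariant factors (x - 5)^3. Hence A and B are similar.

Yes.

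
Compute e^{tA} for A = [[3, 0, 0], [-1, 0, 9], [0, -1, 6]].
e^{tA} = [[e^{3*t}, 0, 0], [t*(3*t - 2)*e^{3*t}/2, (1 - 3*t)*e^{3*t}, 9*t*e^{3*t}], [t^2*e^{3*t}/2, -t*e^{3*t}, (3*t + 1)*e^{3*t}]]

A has Jordan form J = [[3, 1, 0], [0, 3, 1], [0, 0, 3]] with A = PJP^{-1}, so e^{tA} = P e^{tJ} P^{-1}.

For a Jordan block J_k(λ), e^{tJ_k(λ)} = e^{λt} · (I + tN + t^2 N^2/2! + ... + t^{k-1} N^{k-1}/(k-1)!) where N is the nilpotent superdiagonal part.

Assembling the blocks and conjugating back gives the entries of e^{tA} as shown above.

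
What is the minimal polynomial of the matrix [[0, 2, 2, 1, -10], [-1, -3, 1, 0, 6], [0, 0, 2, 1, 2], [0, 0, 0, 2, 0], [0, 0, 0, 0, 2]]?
The characteristic polynomial factors as (x - 2)^3(x + 1)(x + 2). The minimal polynomial is ∏(x - λ)^{k_λ} where k_λ is the size of the largest Jordan block at λ.

For λ = -2: rank(A + 2I) = 4, and the largest Jordan block has size 1 (the smallest k with rank((A + 2I)^k) = rank((A + 2I)^(k+1))).
For λ = -1: rank(A + I) = 4, and the largest Jordan block has size 1 (the smallest k with rank((A + I)^k) = rank((A + I)^(k+1))).
For λ = 2: rank(A - 2I) = 3, and the largest Jordan block has size 2 (the smallest k with rank((A - 2I)^k) = rank((A - 2I)^(k+1))).

So m_A(x) = (x - 2)^2(x + 1)(x + 2).

m_A(x) = (x - 2)^2(x + 1)(x + 2)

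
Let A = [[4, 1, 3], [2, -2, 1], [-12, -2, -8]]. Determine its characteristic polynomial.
xI - A = [[x - 4, -1, -3], [-2, x + 2, -1], [12, 2, x + 8]].

Expanding det(xI - A) along the first row:
det(xI - A) = + (x - 4)·det([[x + 2, -1], [2, x + 8]]) - (-1)·det([[-2, -1], [12, x + 8]]) + (-3)·det([[-2, x + 2], [12, 2]]).

Evaluating gives χ_A(x) = x^3 + 6x^2 + 12x + 8 = (x + 2)^3.

χ_A(x) = (x + 2)^3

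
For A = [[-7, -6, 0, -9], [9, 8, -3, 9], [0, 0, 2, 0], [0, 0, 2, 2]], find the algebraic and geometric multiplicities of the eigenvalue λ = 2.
algebraic multiplicity 3, geometric multiplicity 2

The characteristic polynomial is (x - 2)^3(x + 1), so the factor x - 2 appears with exponent 3: the algebraic multiplicity is 3.

rank(A - 2I) = 2, so the eigenspace has dimension 4 - 2 = 2: the geometric multiplicity is 2.

Since 2 < 3, A is not diagonalizable.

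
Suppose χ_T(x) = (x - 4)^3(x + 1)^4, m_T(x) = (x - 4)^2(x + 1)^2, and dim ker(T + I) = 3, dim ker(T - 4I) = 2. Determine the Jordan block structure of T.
Jordan blocks: (-1, 2), (-1, 1), (-1, 1), (4, 2), (4, 1)

λ = -1: algebraic multiplicity 4 (exponent in χ_T), largest block size 2 (exponent in m_T), 3 blocks (geometric multiplicity). These force block sizes [2, 1, 1].
λ = 4: algebraic multiplicity 3 (exponent in χ_T), largest block size 2 (exponent in m_T), 2 blocks (geometric multiplicity). These force block sizes [2, 1].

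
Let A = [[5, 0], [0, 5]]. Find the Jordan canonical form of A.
The characteristic polynomial is det(xI - A) = (x - 5)^2, so the eigenvalues are 5 (algebraic multiplicity 2).

For λ = 5: rank(A - 5I) = 0. The eigenspace has dimension 2 - 0 = 2, so there are 2 Jordan blocks; the rank sequence gives block sizes [1, 1].

Assembling the blocks gives the Jordan form J above.

J = [[5, 0], [0, 5]]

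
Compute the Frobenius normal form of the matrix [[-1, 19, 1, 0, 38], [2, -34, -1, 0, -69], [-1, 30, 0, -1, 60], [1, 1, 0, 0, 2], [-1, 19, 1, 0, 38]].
R = [[0, 0, 0, 0, 0], [1, 0, 0, 0, -15], [0, 1, 0, 0, -17], [0, 0, 1, 0, 14], [0, 0, 0, 1, 3]]

The invariant factors of A (the non-unit diagonal entries of the Smith normal form of xI - A over ℚ[x]) are x(x - 5)(x + 3)(x^2 - x - 1), each dividing the next. The characteristic polynomial is their product, x(x - 5)(x + 3)(x^2 - x - 1).

The rational canonical form is the block-diagonal matrix of companion matrices C(f_i):
R = [[0, 0, 0, 0, 0], [1, 0, 0, 0, -15], [0, 1, 0, 0, -17], [0, 0, 1, 0, 14], [0, 0, 0, 1, 3]].

Note the characteristic polynomial does not split into linear factors over ℚ, so A has no Jordan form over ℚ; the rational canonical form exists over any field.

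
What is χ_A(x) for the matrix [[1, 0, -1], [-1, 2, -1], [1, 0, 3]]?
χ_A(x) = (x - 2)^3

xI - A = [[x - 1, 0, 1], [1, x - 2, 1], [-1, 0, x - 3]].

Expanding det(xI - A) along the first row:
det(xI - A) = + (x - 1)·det([[x - 2, 1], [0, x - 3]]) - (0)·det([[1, 1], [-1, x - 3]]) + (1)·det([[1, x - 2], [-1, 0]]).

Evaluating gives χ_A(x) = x^3 - 6x^2 + 12x - 8 = (x - 2)^3.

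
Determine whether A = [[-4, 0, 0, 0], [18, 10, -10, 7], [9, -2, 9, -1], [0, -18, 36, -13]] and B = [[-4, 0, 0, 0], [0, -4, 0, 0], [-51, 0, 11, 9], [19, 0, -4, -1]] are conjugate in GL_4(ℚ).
Yes.

Two matrices over a field are similar if and only if they have the same invariant factors.

Both A and B have characteristic polynomial (x - 5)^2(x + 4)^2 and minimal polynomial (x - 5)^2(x + 4). Computing further, both have invariant factors x + 4, (x - 5)^2(x + 4). Hence A and B are similar.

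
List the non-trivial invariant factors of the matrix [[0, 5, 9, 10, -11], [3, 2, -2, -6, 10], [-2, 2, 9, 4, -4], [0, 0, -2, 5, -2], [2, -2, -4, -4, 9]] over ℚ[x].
The Jordan structure of A has elementary divisors (x - 5)^3, (x - 5), (x - 5). Arranging the block sizes at each eigenvalue in decreasing order and taking row products gives the invariant factors.

Invariant factors (smallest first, each dividing the next): x - 5, x - 5, (x - 5)^3.

Check: the last factor (x - 5)^3 is the minimal polynomial, and the product (x - 5)^5 is the characteristic polynomial.

x - 5, x - 5, (x - 5)^3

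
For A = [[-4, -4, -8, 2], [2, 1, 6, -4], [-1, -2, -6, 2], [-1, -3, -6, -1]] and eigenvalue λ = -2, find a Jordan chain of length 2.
v_1 = [[1, 0, 0, 1]]^T, v_2 = [[0, -2, 1, 0]]^T

We seek v_1 ∈ ker((A + 2I)^2) \ ker(A + 2I), then set v_{i+1} = (A + 2I) v_i.

One such chain is v_1 = [[1, 0, 0, 1]]^T, v_2 = [[0, -2, 1, 0]]^T. Check: (A + 2I) v_2 = [[0, 0, 0, 0]]^T = 0.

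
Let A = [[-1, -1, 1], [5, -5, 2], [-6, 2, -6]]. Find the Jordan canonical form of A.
The characteristic polynomial is det(xI - A) = (x + 4)^3, so the eigenvalues are -4 (algebraic multiplicity 3).

For λ = -4: rank(A + 4I) = 2, rank((A + 4I)^2) = 1, rank((A + 4I)^3) = 0. The eigenspace has dimension 3 - 2 = 1, so there is 1 Jordan block; the rank sequence gives block sizes [3].

Assembling the blocks gives the Jordan form J above.

J = [[-4, 1, 0], [0, -4, 1], [0, 0, -4]]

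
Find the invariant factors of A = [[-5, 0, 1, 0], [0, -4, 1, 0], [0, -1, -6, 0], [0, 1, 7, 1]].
(x - 1)(x + 5)^3

The Jordan structure of A has elementary divisors (x + 5)^3, (x - 1). Arranging the block sizes at each eigenvalue in decreasing order and taking row products gives the invariant factors.

Invariant factors (smallest first, each dividing the next): (x - 1)(x + 5)^3.

Check: the last factor (x - 1)(x + 5)^3 is the minimal polynomial, and the product (x - 1)(x + 5)^3 is the characteristic polynomial.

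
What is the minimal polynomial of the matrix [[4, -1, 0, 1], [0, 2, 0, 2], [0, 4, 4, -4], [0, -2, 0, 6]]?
m_A(x) = (x - 4)^2

The characteristic polynomial factors as (x - 4)^4. The minimal polynomial is ∏(x - λ)^{k_λ} where k_λ is the size of the largest Jordan block at λ.

For λ = 4: rank(A - 4I) = 1, and the largest Jordan block has size 2 (the smallest k with rank((A - 4I)^k) = rank((A - 4I)^(k+1))).

So m_A(x) = (x - 4)^2.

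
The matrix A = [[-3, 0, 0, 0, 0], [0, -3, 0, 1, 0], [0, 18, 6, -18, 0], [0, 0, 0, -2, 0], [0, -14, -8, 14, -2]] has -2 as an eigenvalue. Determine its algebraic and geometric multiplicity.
The characteristic polynomial is (x - 6)(x + 2)^2(x + 3)^2, so the factor x + 2 appears with exponent 2: the algebraic multiplicity is 2.

rank(A + 2I) = 3, so the eigenspace has dimension 5 - 3 = 2: the geometric multiplicity is 2.

algebraic multiplicity 2, geometric multiplicity 2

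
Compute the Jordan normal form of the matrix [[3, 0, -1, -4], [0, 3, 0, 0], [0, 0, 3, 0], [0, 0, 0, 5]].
The characteristic polynomial is det(xI - A) = (x - 5)(x - 3)^3, so the eigenvalues are 3 (algebraic multiplicity 3), 5 (algebraic multiplicity 1).

For λ = 3: rank(A - 3I) = 2, rank((A - 3I)^2) = 1. The eigenspace has dimension 4 - 2 = 2, so there are 2 Jordan blocks; the rank sequence gives block sizes [2, 1].

For λ = 5: algebraic multiplicity 1 gives one 1×1 block.

Assembling the blocks gives the Jordan form J above.

J = [[3, 1, 0, 0], [0, 3, 0, 0], [0, 0, 3, 0], [0, 0, 0, 5]]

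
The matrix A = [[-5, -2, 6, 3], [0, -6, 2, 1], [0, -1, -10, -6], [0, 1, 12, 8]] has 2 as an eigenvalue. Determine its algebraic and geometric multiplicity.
The characteristic polynomial is (x - 2)(x + 5)^3, so the factor x - 2 appears with exponent 1: the algebraic multiplicity is 1.

rank(A - 2I) = 3, so the eigenspace has dimension 4 - 3 = 1: the geometric multiplicity is 1.

algebraic multiplicity 1, geometric multiplicity 1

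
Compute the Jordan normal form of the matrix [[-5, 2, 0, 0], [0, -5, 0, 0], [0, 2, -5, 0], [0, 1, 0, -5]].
J = [[-5, 1, 0, 0], [0, -5, 0, 0], [0, 0, -5, 0], [0, 0, 0, -5]]

The characteristic polynomial is det(xI - A) = (x + 5)^4, so the eigenvalues are -5 (algebraic multiplicity 4).

For λ = -5: rank(A + 5I) = 1, rank((A + 5I)^2) = 0. The eigenspace has dimension 4 - 1 = 3, so there are 3 Jordan blocks; the rank sequence gives block sizes [2, 1, 1].

Assembling the blocks gives the Jordan form J above.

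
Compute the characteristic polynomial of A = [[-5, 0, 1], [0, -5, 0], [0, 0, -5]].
χ_A(x) = (x + 5)^3

xI - A = [[x + 5, 0, -1], [0, x + 5, 0], [0, 0, x + 5]].

Expanding det(xI - A) along the first row:
det(xI - A) = + (x + 5)·det([[x + 5, 0], [0, x + 5]]) - (0)·det([[0, 0], [0, x + 5]]) + (-1)·det([[0, x + 5], [0, 0]]).

Evaluating gives χ_A(x) = x^3 + 15x^2 + 75x + 125 = (x + 5)^3.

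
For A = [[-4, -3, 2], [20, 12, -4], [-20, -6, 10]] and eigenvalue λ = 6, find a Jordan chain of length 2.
v_1 = [[1, -3, 1]]^T, v_2 = [[1, -2, 2]]^T

We seek v_1 ∈ ker((A - 6I)^2) \ ker(A - 6I), then set v_{i+1} = (A - 6I) v_i.

One such chain is v_1 = [[1, -3, 1]]^T, v_2 = [[1, -2, 2]]^T. Check: (A - 6I) v_2 = [[0, 0, 0]]^T = 0.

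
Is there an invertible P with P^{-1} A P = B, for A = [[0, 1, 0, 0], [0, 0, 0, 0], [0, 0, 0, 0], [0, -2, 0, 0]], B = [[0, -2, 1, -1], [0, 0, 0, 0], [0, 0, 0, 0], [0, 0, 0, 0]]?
Yes.

Two matrices over a field are similar if and only if they have the same invariant factors.

Both A and B have characteristic polynomial x^4 and minimal polynomial x^2. Computing further, both have invariant factors x, x, x^2. Hence A and B are similar.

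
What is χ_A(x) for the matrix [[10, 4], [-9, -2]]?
xI - A = [[x - 10, -4], [9, x + 2]].

Expanding det(xI - A) along the first row:
det(xI - A) = + (x - 10)·det([[x + 2]]) - (-4)·det([[9]]).

Evaluating gives χ_A(x) = x^2 - 8x + 16 = (x - 4)^2.

χ_A(x) = (x - 4)^2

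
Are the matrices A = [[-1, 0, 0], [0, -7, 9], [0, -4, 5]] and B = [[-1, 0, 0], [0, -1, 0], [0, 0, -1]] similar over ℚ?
Both have characteristic polynomial (x + 1)^3, but the minimal polynomial of A is (x + 1)^2 while the minimal polynomial of B is x + 1. The minimal polynomial is a similarity invariant, so A and B are not similar.

No.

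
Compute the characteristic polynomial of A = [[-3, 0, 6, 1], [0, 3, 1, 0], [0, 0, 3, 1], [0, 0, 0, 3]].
xI - A = [[x + 3, 0, -6, -1], [0, x - 3, -1, 0], [0, 0, x - 3, -1], [0, 0, 0, x - 3]].

Expanding det(xI - A) along the first row:
det(xI - A) = + (x + 3)·det([[x - 3, -1, 0], [0, x - 3, -1], [0, 0, x - 3]]) - (0)·det([[0, -1, 0], [0, x - 3, -1], [0, 0, x - 3]]) + (-6)·det([[0, x - 3, 0], [0, 0, -1], [0, 0, x - 3]]) - (-1)·det([[0, x - 3, -1], [0, 0, x - 3], [0, 0, 0]]).

Evaluating gives χ_A(x) = x^4 - 6x^3 + 54x - 81 = (x - 3)^3(x + 3).

χ_A(x) = (x - 3)^3(x + 3)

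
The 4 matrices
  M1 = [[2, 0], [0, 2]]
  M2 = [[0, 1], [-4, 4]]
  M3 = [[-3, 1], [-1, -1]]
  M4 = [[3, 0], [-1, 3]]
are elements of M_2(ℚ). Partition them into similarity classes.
4 classes: {M1}, {M2}, {M3}, {M4}

Characteristic polynomials: χ_{M1} = (x - 2)^2, χ_{M2} = (x - 2)^2, χ_{M3} = (x + 2)^2, χ_{M4} = (x - 3)^2.

{M1}: invariant factors x - 2, x - 2.

{M2}: invariant factors (x - 2)^2.

{M3}: invariant factors (x + 2)^2.

{M4}: invariant factors (x - 3)^2.

Matrices are similar if and only if their invariant-factor lists agree; the partition into similarity classes is {M1}, {M2}, {M3}, {M4}.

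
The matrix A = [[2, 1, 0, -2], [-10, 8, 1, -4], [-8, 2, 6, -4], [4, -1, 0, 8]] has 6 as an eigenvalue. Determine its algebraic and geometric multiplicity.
algebraic multiplicity 4, geometric multiplicity 2

The characteristic polynomial is (x - 6)^4, so the factor x - 6 appears with exponent 4: the algebraic multiplicity is 4.

rank(A - 6I) = 2, so the eigenspace has dimension 4 - 2 = 2: the geometric multiplicity is 2.

Since 2 < 4, A is not diagonalizable.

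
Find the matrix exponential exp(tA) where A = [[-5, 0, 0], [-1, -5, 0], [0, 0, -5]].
e^{tA} = [[e^{-5*t}, 0, 0], [-t*e^{-5*t}, e^{-5*t}, 0], [0, 0, e^{-5*t}]]

A has Jordan form J = [[-5, 1, 0], [0, -5, 0], [0, 0, -5]] with A = PJP^{-1}, so e^{tA} = P e^{tJ} P^{-1}.

For a Jordan block J_k(λ), e^{tJ_k(λ)} = e^{λt} · (I + tN + t^2 N^2/2! + ... + t^{k-1} N^{k-1}/(k-1)!) where N is the nilpotent superdiagonal part.

Assembling the blocks and conjugating back gives the entries of e^{tA} as shown above.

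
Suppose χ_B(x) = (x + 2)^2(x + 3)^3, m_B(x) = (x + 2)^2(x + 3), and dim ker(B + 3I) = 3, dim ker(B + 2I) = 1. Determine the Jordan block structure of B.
λ = -3: algebraic multiplicity 3 (exponent in χ_B), largest block size 1 (exponent in m_B), 3 blocks (geometric multiplicity). These force block sizes [1, 1, 1].
λ = -2: algebraic multiplicity 2 (exponent in χ_B), largest block size 2 (exponent in m_B), 1 block (geometric multiplicity). This forces block sizes [2].

Jordan blocks: (-3, 1), (-3, 1), (-3, 1), (-2, 2)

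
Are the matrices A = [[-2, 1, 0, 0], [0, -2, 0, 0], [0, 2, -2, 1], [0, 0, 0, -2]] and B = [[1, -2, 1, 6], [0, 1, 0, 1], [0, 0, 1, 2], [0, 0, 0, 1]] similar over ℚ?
trace(A) = -8 but trace(B) = 4. The trace is a similarity invariant, so A and B are not similar.

No.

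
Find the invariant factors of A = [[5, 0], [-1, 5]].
(x - 5)^2

The Jordan structure of A has elementary divisors (x - 5)^2. Arranging the block sizes at each eigenvalue in decreasing order and taking row products gives the invariant factors.

Invariant factors (smallest first, each dividing the next): (x - 5)^2.

Check: the last factor (x - 5)^2 is the minimal polynomial, and the product (x - 5)^2 is the characteristic polynomial.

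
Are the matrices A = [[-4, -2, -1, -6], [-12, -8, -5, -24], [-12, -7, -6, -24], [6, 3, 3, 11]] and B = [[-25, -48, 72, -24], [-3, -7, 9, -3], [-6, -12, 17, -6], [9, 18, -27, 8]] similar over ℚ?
Both have characteristic polynomial (x + 1)^3(x + 4), but the minimal polynomial of A is (x + 1)^2(x + 4) while the minimal polynomial of B is (x + 1)(x + 4). The minimal polynomial is a similarity invariant, so A and B are not similar.

No.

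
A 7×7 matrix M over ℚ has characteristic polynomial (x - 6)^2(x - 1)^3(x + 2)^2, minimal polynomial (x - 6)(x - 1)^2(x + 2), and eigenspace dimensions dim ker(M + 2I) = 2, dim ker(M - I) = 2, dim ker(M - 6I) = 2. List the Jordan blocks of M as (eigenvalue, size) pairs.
λ = -2: algebraic multiplicity 2 (exponent in χ_M), largest block size 1 (exponent in m_M), 2 blocks (geometric multiplicity). These force block sizes [1, 1].
λ = 1: algebraic multiplicity 3 (exponent in χ_M), largest block size 2 (exponent in m_M), 2 blocks (geometric multiplicity). These force block sizes [2, 1].
λ = 6: algebraic multiplicity 2 (exponent in χ_M), largest block size 1 (exponent in m_M), 2 blocks (geometric multiplicity). These force block sizes [1, 1].

Jordan blocks: (-2, 1), (-2, 1), (1, 2), (1, 1), (6, 1), (6, 1)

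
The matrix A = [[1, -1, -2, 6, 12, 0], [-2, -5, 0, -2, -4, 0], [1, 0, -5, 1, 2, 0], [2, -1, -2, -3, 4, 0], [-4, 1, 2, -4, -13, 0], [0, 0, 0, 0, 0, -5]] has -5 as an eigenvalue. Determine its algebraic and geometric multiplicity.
algebraic multiplicity 6, geometric multiplicity 4

The characteristic polynomial is (x + 5)^6, so the factor x + 5 appears with exponent 6: the algebraic multiplicity is 6.

rank(A + 5I) = 2, so the eigenspace has dimension 6 - 2 = 4: the geometric multiplicity is 4.

Since 4 < 6, A is not diagonalizable.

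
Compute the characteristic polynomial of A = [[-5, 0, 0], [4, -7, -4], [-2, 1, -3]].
xI - A = [[x + 5, 0, 0], [-4, x + 7, 4], [2, -1, x + 3]].

Expanding det(xI - A) along the first row:
det(xI - A) = + (x + 5)·det([[x + 7, 4], [-1, x + 3]]) - (0)·det([[-4, 4], [2, x + 3]]) + (0)·det([[-4, x + 7], [2, -1]]).

Evaluating gives χ_A(x) = x^3 + 15x^2 + 75x + 125 = (x + 5)^3.

χ_A(x) = (x + 5)^3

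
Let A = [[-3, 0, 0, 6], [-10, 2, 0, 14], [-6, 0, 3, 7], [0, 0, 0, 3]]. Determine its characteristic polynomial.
xI - A = [[x + 3, 0, 0, -6], [10, x - 2, 0, -14], [6, 0, x - 3, -7], [0, 0, 0, x - 3]].

Expanding det(xI - A) along the first row:
det(xI - A) = + (x + 3)·det([[x - 2, 0, -14], [0, x - 3, -7], [0, 0, x - 3]]) - (0)·det([[10, 0, -14], [6, x - 3, -7], [0, 0, x - 3]]) + (0)·det([[10, x - 2, -14], [6, 0, -7], [0, 0, x - 3]]) - (-6)·det([[10, x - 2, 0], [6, 0, x - 3], [0, 0, 0]]).

Evaluating gives χ_A(x) = x^4 - 5x^3 - 3x^2 + 45x - 54 = (x - 3)^2(x - 2)(x + 3).

χ_A(x) = (x - 3)^2(x - 2)(x + 3)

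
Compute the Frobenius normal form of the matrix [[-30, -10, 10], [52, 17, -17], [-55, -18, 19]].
R = [[0, 0, 10], [1, 0, -7], [0, 1, 6]]

The invariant factors of A (the non-unit diagonal entries of the Smith normal form of xI - A over ℚ[x]) are (x - 5)(x^2 - x + 2), each dividing the next. The characteristic polynomial is their product, (x - 5)(x^2 - x + 2).

The rational canonical form is the block-diagonal matrix of companion matrices C(f_i):
R = [[0, 0, 10], [1, 0, -7], [0, 1, 6]].

Note the characteristic polynomial does not split into linear factors over ℚ, so A has no Jordan form over ℚ; the rational canonical form exists over any field.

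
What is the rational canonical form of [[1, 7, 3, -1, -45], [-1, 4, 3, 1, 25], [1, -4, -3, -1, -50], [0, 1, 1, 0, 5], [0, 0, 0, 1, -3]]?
R = [[0, -5, 0, 0, 0], [1, 2, 0, 0, 0], [0, 0, 0, 0, -25], [0, 0, 1, 0, 5], [0, 0, 0, 1, -3]]

The invariant factors of A (the non-unit diagonal entries of the Smith normal form of xI - A over ℚ[x]) are x^2 - 2x + 5, (x + 5)(x^2 - 2x + 5), each dividing the next. The characteristic polynomial is their product, (x + 5)(x^2 - 2x + 5)^2.

The rational canonical form is the block-diagonal matrix of companion matrices C(f_i):
R = [[0, -5, 0, 0, 0], [1, 2, 0, 0, 0], [0, 0, 0, 0, -25], [0, 0, 1, 0, 5], [0, 0, 0, 1, -3]].

Note the characteristic polynomial does not split into linear factors over ℚ, so A has no Jordan form over ℚ; the rational canonical form exists over any field.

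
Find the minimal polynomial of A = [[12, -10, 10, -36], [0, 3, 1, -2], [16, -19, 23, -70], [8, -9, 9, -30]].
The characteristic polynomial factors as (x - 4)^3(x + 4). The minimal polynomial is ∏(x - λ)^{k_λ} where k_λ is the size of the largest Jordan block at λ.

For λ = -4: rank(A + 4I) = 3, and the largest Jordan block has size 1 (the smallest k with rank((A + 4I)^k) = rank((A + 4I)^(k+1))).
For λ = 4: rank(A - 4I) = 2, and the largest Jordan block has size 2 (the smallest k with rank((A - 4I)^k) = rank((A - 4I)^(k+1))).

So m_A(x) = (x - 4)^2(x + 4).

m_A(x) = (x - 4)^2(x + 4)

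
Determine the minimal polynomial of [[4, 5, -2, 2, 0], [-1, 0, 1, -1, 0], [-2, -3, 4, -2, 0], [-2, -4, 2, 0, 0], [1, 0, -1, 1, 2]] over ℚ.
m_A(x) = (x - 2)^3

The characteristic polynomial factors as (x - 2)^5. The minimal polynomial is ∏(x - λ)^{k_λ} where k_λ is the size of the largest Jordan block at λ.

For λ = 2: rank(A - 2I) = 2, and the largest Jordan block has size 3 (the smallest k with rank((A - 2I)^k) = rank((A - 2I)^(k+1))).

So m_A(x) = (x - 2)^3.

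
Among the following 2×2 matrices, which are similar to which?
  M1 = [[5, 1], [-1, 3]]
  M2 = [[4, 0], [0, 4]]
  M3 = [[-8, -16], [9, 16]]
Characteristic polynomials: χ_{M1} = (x - 4)^2, χ_{M2} = (x - 4)^2, χ_{M3} = (x - 4)^2.

{M1, M3}: invariant factors (x - 4)^2.

{M2}: invariant factors x - 4, x - 4.

Matrices are similar if and only if their invariant-factor lists agree; the partition into similarity classes is {M1, M3}, {M2}.

2 classes: {M1, M3}, {M2}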